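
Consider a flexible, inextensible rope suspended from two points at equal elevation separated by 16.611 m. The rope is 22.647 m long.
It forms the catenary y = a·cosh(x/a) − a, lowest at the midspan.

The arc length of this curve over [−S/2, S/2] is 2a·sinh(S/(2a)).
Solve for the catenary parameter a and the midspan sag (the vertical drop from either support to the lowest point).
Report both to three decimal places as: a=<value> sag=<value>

a=5.909 sag=6.864

seed: a₀ = √(S³/(24(L−S))) = √(16.611³/(24·6.036)) = 5.624882
iter 1: u=1.476564  f(a)=+6.932e-01  f'(a)=-2.652e+00  a ← 5.624882 − (+6.932e-01/-2.652e+00) = 5.886269
iter 2: u=1.410996  f(a)=+5.125e-02  f'(a)=-2.273e+00  a ← 5.886269 − (+5.125e-02/-2.273e+00) = 5.908815
iter 3: u=1.405612  f(a)=+3.295e-04  f'(a)=-2.244e+00  a ← 5.908815 − (+3.295e-04/-2.244e+00) = 5.908962
iter 4: u=1.405577  f(a)=+1.382e-08  f'(a)=-2.244e+00  a ← 5.908962 − (+1.382e-08/-2.244e+00) = 5.908962
iter 5: u=1.405577  f(a)=-3.553e-15  f'(a)=-2.244e+00  a ← 5.908962 − (-3.553e-15/-2.244e+00) = 5.908962
converged: |Δa| < 1e-12 after 5 iterations
sag = a·(cosh(S/(2a)) − 1) = 5.908962·(cosh(1.405577) − 1) = 6.863567
T_max/T_min = cosh(S/(2a)) = 2.161552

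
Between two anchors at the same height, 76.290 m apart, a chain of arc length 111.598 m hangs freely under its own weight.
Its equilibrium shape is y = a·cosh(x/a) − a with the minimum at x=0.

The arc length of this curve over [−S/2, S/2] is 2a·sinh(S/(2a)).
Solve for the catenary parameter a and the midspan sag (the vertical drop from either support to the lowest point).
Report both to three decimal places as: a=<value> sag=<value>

a=24.336 sag=36.539

seed: a₀ = √(S³/(24(L−S))) = √(76.290³/(24·35.308)) = 22.890709
iter 1: u=1.666397  f(a)=+5.239e+00  f'(a)=-4.031e+00  a ← 22.890709 − (+5.239e+00/-4.031e+00) = 24.190437
iter 2: u=1.576863  f(a)=+4.794e-01  f'(a)=-3.324e+00  a ← 24.190437 − (+4.794e-01/-3.324e+00) = 24.334633
iter 3: u=1.567519  f(a)=+4.905e-03  f'(a)=-3.257e+00  a ← 24.334633 − (+4.905e-03/-3.257e+00) = 24.336139
iter 4: u=1.567422  f(a)=+5.252e-07  f'(a)=-3.256e+00  a ← 24.336139 − (+5.252e-07/-3.256e+00) = 24.336139
iter 5: u=1.567422  f(a)=-1.421e-14  f'(a)=-3.256e+00  a ← 24.336139 − (-1.421e-14/-3.256e+00) = 24.336139
converged: |Δa| < 1e-12 after 5 iterations
sag = a·(cosh(S/(2a)) − 1) = 24.336139·(cosh(1.567422) − 1) = 36.538947
T_max/T_min = cosh(S/(2a)) = 2.501427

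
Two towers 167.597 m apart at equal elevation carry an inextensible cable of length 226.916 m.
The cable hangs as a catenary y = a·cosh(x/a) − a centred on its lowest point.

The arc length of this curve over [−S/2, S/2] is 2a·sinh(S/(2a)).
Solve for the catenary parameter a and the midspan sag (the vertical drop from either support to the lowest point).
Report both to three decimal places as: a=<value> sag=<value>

seed: a₀ = √(S³/(24(L−S))) = √(167.597³/(24·59.319)) = 57.503838
iter 1: u=1.457268  f(a)=+6.627e+00  f'(a)=-2.536e+00  a ← 57.503838 − (+6.627e+00/-2.536e+00) = 60.117034
iter 2: u=1.393923  f(a)=+4.785e-01  f'(a)=-2.182e+00  a ← 60.117034 − (+4.785e-01/-2.182e+00) = 60.336352
iter 3: u=1.388856  f(a)=+2.924e-03  f'(a)=-2.155e+00  a ← 60.336352 − (+2.924e-03/-2.155e+00) = 60.337709
iter 4: u=1.388825  f(a)=+1.107e-07  f'(a)=-2.155e+00  a ← 60.337709 − (+1.107e-07/-2.155e+00) = 60.337709
iter 5: u=1.388825  f(a)=-2.842e-14  f'(a)=-2.155e+00  a ← 60.337709 − (-2.842e-14/-2.155e+00) = 60.337709
converged: |Δa| < 1e-12 after 5 iterations
sag = a·(cosh(S/(2a)) − 1) = 60.337709·(cosh(1.388825) − 1) = 68.166598
T_max/T_min = cosh(S/(2a)) = 2.129751

a=60.338 sag=68.167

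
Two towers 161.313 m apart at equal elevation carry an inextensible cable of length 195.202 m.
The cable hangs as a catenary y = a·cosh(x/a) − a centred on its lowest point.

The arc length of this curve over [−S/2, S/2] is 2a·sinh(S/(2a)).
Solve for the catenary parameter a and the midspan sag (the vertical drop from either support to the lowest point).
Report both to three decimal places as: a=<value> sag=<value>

seed: a₀ = √(S³/(24(L−S))) = √(161.313³/(24·33.889)) = 71.840452
iter 1: u=1.122717  f(a)=+2.201e+00  f'(a)=-1.068e+00  a ← 71.840452 − (+2.201e+00/-1.068e+00) = 73.901670
iter 2: u=1.091403  f(a)=+9.828e-02  f'(a)=-9.744e-01  a ← 73.901670 − (+9.828e-02/-9.744e-01) = 74.002534
iter 3: u=1.089915  f(a)=+2.162e-04  f'(a)=-9.701e-01  a ← 74.002534 − (+2.162e-04/-9.701e-01) = 74.002757
iter 4: u=1.089912  f(a)=+1.052e-09  f'(a)=-9.701e-01  a ← 74.002757 − (+1.052e-09/-9.701e-01) = 74.002757
iter 5: u=1.089912  f(a)=+2.842e-14  f'(a)=-9.701e-01  a ← 74.002757 − (+2.842e-14/-9.701e-01) = 74.002757
converged: |Δa| < 1e-12 after 5 iterations
sag = a·(cosh(S/(2a)) − 1) = 74.002757·(cosh(1.089912) − 1) = 48.481378
T_max/T_min = cosh(S/(2a)) = 1.655129

a=74.003 sag=48.481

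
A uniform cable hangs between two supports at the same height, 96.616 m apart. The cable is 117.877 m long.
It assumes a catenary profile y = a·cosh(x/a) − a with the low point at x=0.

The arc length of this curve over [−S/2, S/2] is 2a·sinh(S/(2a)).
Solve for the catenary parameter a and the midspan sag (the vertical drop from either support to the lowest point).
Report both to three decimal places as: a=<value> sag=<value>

a=43.364 sag=29.808

seed: a₀ = √(S³/(24(L−S))) = √(96.616³/(24·21.261)) = 42.041298
iter 1: u=1.149061  f(a)=+1.449e+00  f'(a)=-1.151e+00  a ← 42.041298 − (+1.449e+00/-1.151e+00) = 43.299324
iter 2: u=1.115676  f(a)=+6.756e-02  f'(a)=-1.046e+00  a ← 43.299324 − (+6.756e-02/-1.046e+00) = 43.363896
iter 3: u=1.114014  f(a)=+1.629e-04  f'(a)=-1.041e+00  a ← 43.363896 − (+1.629e-04/-1.041e+00) = 43.364053
iter 4: u=1.114010  f(a)=+9.520e-10  f'(a)=-1.041e+00  a ← 43.364053 − (+9.520e-10/-1.041e+00) = 43.364053
iter 5: u=1.114010  f(a)=-2.842e-14  f'(a)=-1.041e+00  a ← 43.364053 − (-2.842e-14/-1.041e+00) = 43.364053
converged: |Δa| < 1e-12 after 5 iterations
sag = a·(cosh(S/(2a)) − 1) = 43.364053·(cosh(1.114010) − 1) = 29.808263
T_max/T_min = cosh(S/(2a)) = 1.687396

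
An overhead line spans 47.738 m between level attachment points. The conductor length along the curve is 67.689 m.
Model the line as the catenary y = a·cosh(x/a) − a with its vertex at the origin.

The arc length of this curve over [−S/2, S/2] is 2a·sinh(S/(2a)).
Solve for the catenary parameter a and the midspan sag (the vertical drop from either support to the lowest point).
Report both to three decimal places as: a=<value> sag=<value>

seed: a₀ = √(S³/(24(L−S))) = √(47.738³/(24·19.951)) = 15.073301
iter 1: u=1.583528  f(a)=+2.656e+00  f'(a)=-3.373e+00  a ← 15.073301 − (+2.656e+00/-3.373e+00) = 15.860689
iter 2: u=1.504916  f(a)=+2.223e-01  f'(a)=-2.830e+00  a ← 15.860689 − (+2.223e-01/-2.830e+00) = 15.939240
iter 3: u=1.497499  f(a)=+1.872e-03  f'(a)=-2.783e+00  a ← 15.939240 − (+1.872e-03/-2.783e+00) = 15.939912
iter 4: u=1.497436  f(a)=+1.352e-07  f'(a)=-2.782e+00  a ← 15.939912 − (+1.352e-07/-2.782e+00) = 15.939912
iter 5: u=1.497436  f(a)=+0.000e+00  f'(a)=-2.782e+00  a ← 15.939912 − (+0.000e+00/-2.782e+00) = 15.939912
converged: |Δa| < 1e-12 after 5 iterations
sag = a·(cosh(S/(2a)) − 1) = 15.939912·(cosh(1.497436) − 1) = 21.470394
T_max/T_min = cosh(S/(2a)) = 2.346958

a=15.940 sag=21.470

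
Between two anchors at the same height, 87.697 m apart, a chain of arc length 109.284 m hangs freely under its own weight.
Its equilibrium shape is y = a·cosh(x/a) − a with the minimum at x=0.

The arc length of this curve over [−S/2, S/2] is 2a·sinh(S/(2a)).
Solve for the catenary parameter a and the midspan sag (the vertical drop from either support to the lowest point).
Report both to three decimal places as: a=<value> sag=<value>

a=37.344 sag=28.840

seed: a₀ = √(S³/(24(L−S))) = √(87.697³/(24·21.587)) = 36.080732
iter 1: u=1.215289  f(a)=+1.651e+00  f'(a)=-1.383e+00  a ← 36.080732 − (+1.651e+00/-1.383e+00) = 37.274845
iter 2: u=1.176356  f(a)=+8.552e-02  f'(a)=-1.243e+00  a ← 37.274845 − (+8.552e-02/-1.243e+00) = 37.343646
iter 3: u=1.174189  f(a)=+2.571e-04  f'(a)=-1.236e+00  a ← 37.343646 − (+2.571e-04/-1.236e+00) = 37.343854
iter 4: u=1.174183  f(a)=+2.339e-09  f'(a)=-1.236e+00  a ← 37.343854 − (+2.339e-09/-1.236e+00) = 37.343854
iter 5: u=1.174183  f(a)=-2.842e-14  f'(a)=-1.236e+00  a ← 37.343854 − (-2.842e-14/-1.236e+00) = 37.343854
converged: |Δa| < 1e-12 after 5 iterations
sag = a·(cosh(S/(2a)) − 1) = 37.343854·(cosh(1.174183) − 1) = 28.840069
T_max/T_min = cosh(S/(2a)) = 1.772284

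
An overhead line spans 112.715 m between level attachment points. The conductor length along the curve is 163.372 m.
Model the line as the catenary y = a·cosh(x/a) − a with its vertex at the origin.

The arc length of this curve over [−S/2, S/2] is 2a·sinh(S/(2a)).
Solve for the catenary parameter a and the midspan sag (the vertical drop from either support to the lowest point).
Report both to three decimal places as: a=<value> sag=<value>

a=36.430 sag=53.012

seed: a₀ = √(S³/(24(L−S))) = √(112.715³/(24·50.657)) = 34.319995
iter 1: u=1.642119  f(a)=+7.285e+00  f'(a)=-3.829e+00  a ← 34.319995 − (+7.285e+00/-3.829e+00) = 36.222818
iter 2: u=1.555856  f(a)=+6.498e-01  f'(a)=-3.174e+00  a ← 36.222818 − (+6.498e-01/-3.174e+00) = 36.427566
iter 3: u=1.547111  f(a)=+6.287e-03  f'(a)=-3.112e+00  a ← 36.427566 − (+6.287e-03/-3.112e+00) = 36.429586
iter 4: u=1.547026  f(a)=+6.012e-07  f'(a)=-3.112e+00  a ← 36.429586 − (+6.012e-07/-3.112e+00) = 36.429586
iter 5: u=1.547026  f(a)=+2.842e-14  f'(a)=-3.112e+00  a ← 36.429586 − (+2.842e-14/-3.112e+00) = 36.429586
converged: |Δa| < 1e-12 after 5 iterations
sag = a·(cosh(S/(2a)) − 1) = 36.429586·(cosh(1.547026) − 1) = 53.011553
T_max/T_min = cosh(S/(2a)) = 2.455179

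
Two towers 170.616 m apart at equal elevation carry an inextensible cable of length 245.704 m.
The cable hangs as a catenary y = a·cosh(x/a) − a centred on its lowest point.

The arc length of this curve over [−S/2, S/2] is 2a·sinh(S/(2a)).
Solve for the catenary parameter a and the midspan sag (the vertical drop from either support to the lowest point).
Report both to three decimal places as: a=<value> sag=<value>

a=55.663 sag=79.211

seed: a₀ = √(S³/(24(L−S))) = √(170.616³/(24·75.088)) = 52.497515
iter 1: u=1.624991  f(a)=+1.056e+01  f'(a)=-3.691e+00  a ← 52.497515 − (+1.056e+01/-3.691e+00) = 55.358810
iter 2: u=1.541001  f(a)=+9.249e-01  f'(a)=-3.070e+00  a ← 55.358810 − (+9.249e-01/-3.070e+00) = 55.660041
iter 3: u=1.532661  f(a)=+8.597e-03  f'(a)=-3.013e+00  a ← 55.660041 − (+8.597e-03/-3.013e+00) = 55.662894
iter 4: u=1.532583  f(a)=+7.582e-07  f'(a)=-3.013e+00  a ← 55.662894 − (+7.582e-07/-3.013e+00) = 55.662894
iter 5: u=1.532583  f(a)=-2.842e-14  f'(a)=-3.013e+00  a ← 55.662894 − (-2.842e-14/-3.013e+00) = 55.662894
converged: |Δa| < 1e-12 after 5 iterations
sag = a·(cosh(S/(2a)) − 1) = 55.662894·(cosh(1.532583) − 1) = 79.211016
T_max/T_min = cosh(S/(2a)) = 2.423049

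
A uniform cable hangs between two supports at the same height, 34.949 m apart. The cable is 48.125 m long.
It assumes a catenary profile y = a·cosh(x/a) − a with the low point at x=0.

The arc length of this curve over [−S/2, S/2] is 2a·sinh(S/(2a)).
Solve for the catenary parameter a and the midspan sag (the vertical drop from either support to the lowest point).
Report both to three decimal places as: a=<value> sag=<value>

seed: a₀ = √(S³/(24(L−S))) = √(34.949³/(24·13.176)) = 11.618625
iter 1: u=1.504008  f(a)=+1.573e+00  f'(a)=-2.824e+00  a ← 11.618625 − (+1.573e+00/-2.824e+00) = 12.175588
iter 2: u=1.435208  f(a)=+1.202e-01  f'(a)=-2.408e+00  a ← 12.175588 − (+1.202e-01/-2.408e+00) = 12.225503
iter 3: u=1.429348  f(a)=+8.299e-04  f'(a)=-2.375e+00  a ← 12.225503 − (+8.299e-04/-2.375e+00) = 12.225852
iter 4: u=1.429307  f(a)=+4.017e-08  f'(a)=-2.374e+00  a ← 12.225852 − (+4.017e-08/-2.374e+00) = 12.225852
iter 5: u=1.429307  f(a)=+0.000e+00  f'(a)=-2.374e+00  a ← 12.225852 − (+0.000e+00/-2.374e+00) = 12.225852
converged: |Δa| < 1e-12 after 5 iterations
sag = a·(cosh(S/(2a)) − 1) = 12.225852·(cosh(1.429307) − 1) = 14.764431
T_max/T_min = cosh(S/(2a)) = 2.207640

a=12.226 sag=14.764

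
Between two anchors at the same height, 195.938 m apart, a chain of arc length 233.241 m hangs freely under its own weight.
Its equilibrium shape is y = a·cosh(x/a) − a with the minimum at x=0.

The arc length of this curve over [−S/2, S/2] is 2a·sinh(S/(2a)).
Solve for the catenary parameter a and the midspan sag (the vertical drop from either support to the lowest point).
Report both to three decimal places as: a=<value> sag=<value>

seed: a₀ = √(S³/(24(L−S))) = √(195.938³/(24·37.303)) = 91.664359
iter 1: u=1.068780  f(a)=+2.189e+00  f'(a)=-9.107e-01  a ← 91.664359 − (+2.189e+00/-9.107e-01) = 94.068330
iter 2: u=1.041466  f(a)=+8.909e-02  f'(a)=-8.380e-01  a ← 94.068330 − (+8.909e-02/-8.380e-01) = 94.174638
iter 3: u=1.040291  f(a)=+1.614e-04  f'(a)=-8.350e-01  a ← 94.174638 − (+1.614e-04/-8.350e-01) = 94.174832
iter 4: u=1.040289  f(a)=+5.313e-10  f'(a)=-8.350e-01  a ← 94.174832 − (+5.313e-10/-8.350e-01) = 94.174832
iter 5: u=1.040289  f(a)=+0.000e+00  f'(a)=-8.350e-01  a ← 94.174832 − (+0.000e+00/-8.350e-01) = 94.174832
converged: |Δa| < 1e-12 after 5 iterations
sag = a·(cosh(S/(2a)) − 1) = 94.174832·(cosh(1.040289) − 1) = 55.722600
T_max/T_min = cosh(S/(2a)) = 1.591693

a=94.175 sag=55.723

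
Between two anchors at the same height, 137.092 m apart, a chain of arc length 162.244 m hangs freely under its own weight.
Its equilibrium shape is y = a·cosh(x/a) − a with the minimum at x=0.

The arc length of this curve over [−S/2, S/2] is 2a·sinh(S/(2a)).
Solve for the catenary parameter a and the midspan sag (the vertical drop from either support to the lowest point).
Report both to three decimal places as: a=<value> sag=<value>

a=67.059 sag=38.192

seed: a₀ = √(S³/(24(L−S))) = √(137.092³/(24·25.152)) = 65.332050
iter 1: u=1.049194  f(a)=+1.421e+00  f'(a)=-8.581e-01  a ← 65.332050 − (+1.421e+00/-8.581e-01) = 66.988224
iter 2: u=1.023254  f(a)=+5.584e-02  f'(a)=-7.919e-01  a ← 66.988224 − (+5.584e-02/-7.919e-01) = 67.058733
iter 3: u=1.022179  f(a)=+9.399e-05  f'(a)=-7.892e-01  a ← 67.058733 − (+9.399e-05/-7.892e-01) = 67.058853
iter 4: u=1.022177  f(a)=+2.674e-10  f'(a)=-7.892e-01  a ← 67.058853 − (+2.674e-10/-7.892e-01) = 67.058853
iter 5: u=1.022177  f(a)=+0.000e+00  f'(a)=-7.892e-01  a ← 67.058853 − (+0.000e+00/-7.892e-01) = 67.058853
converged: |Δa| < 1e-12 after 5 iterations
sag = a·(cosh(S/(2a)) − 1) = 67.058853·(cosh(1.022177) − 1) = 38.191651
T_max/T_min = cosh(S/(2a)) = 1.569524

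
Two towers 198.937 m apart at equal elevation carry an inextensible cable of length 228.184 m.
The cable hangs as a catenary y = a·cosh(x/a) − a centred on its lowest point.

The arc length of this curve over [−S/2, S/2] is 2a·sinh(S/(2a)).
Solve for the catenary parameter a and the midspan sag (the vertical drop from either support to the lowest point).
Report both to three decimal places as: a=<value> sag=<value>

a=108.168 sag=49.049

seed: a₀ = √(S³/(24(L−S))) = √(198.937³/(24·29.247)) = 105.907585
iter 1: u=0.939201  f(a)=+1.317e+00  f'(a)=-6.026e-01  a ← 105.907585 − (+1.317e+00/-6.026e-01) = 108.093748
iter 2: u=0.920206  f(a)=+4.190e-02  f'(a)=-5.648e-01  a ← 108.093748 − (+4.190e-02/-5.648e-01) = 108.167923
iter 3: u=0.919575  f(a)=+4.546e-05  f'(a)=-5.636e-01  a ← 108.167923 − (+4.546e-05/-5.636e-01) = 108.168004
iter 4: u=0.919574  f(a)=+5.360e-11  f'(a)=-5.636e-01  a ← 108.168004 − (+5.360e-11/-5.636e-01) = 108.168004
converged: |Δa| < 1e-12 after 4 iterations
sag = a·(cosh(S/(2a)) − 1) = 108.168004·(cosh(0.919574) − 1) = 49.049366
T_max/T_min = cosh(S/(2a)) = 1.453455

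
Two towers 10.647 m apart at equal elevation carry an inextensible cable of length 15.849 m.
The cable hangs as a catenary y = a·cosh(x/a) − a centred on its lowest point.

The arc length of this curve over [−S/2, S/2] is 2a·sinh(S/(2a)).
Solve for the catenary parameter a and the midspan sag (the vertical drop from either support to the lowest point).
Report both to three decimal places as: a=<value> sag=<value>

a=3.316 sag=5.275

seed: a₀ = √(S³/(24(L−S))) = √(10.647³/(24·5.202)) = 3.109210
iter 1: u=1.712171  f(a)=+8.179e-01  f'(a)=-4.436e+00  a ← 3.109210 − (+8.179e-01/-4.436e+00) = 3.293613
iter 2: u=1.616310  f(a)=+7.842e-02  f'(a)=-3.622e+00  a ← 3.293613 − (+7.842e-02/-3.622e+00) = 3.315260
iter 3: u=1.605756  f(a)=+8.894e-04  f'(a)=-3.541e+00  a ← 3.315260 − (+8.894e-04/-3.541e+00) = 3.315511
iter 4: u=1.605635  f(a)=+1.173e-07  f'(a)=-3.540e+00  a ← 3.315511 − (+1.173e-07/-3.540e+00) = 3.315511
iter 5: u=1.605635  f(a)=-1.776e-15  f'(a)=-3.540e+00  a ← 3.315511 − (-1.776e-15/-3.540e+00) = 3.315511
converged: |Δa| < 1e-12 after 5 iterations
sag = a·(cosh(S/(2a)) − 1) = 3.315511·(cosh(1.605635) − 1) = 5.274618
T_max/T_min = cosh(S/(2a)) = 2.590891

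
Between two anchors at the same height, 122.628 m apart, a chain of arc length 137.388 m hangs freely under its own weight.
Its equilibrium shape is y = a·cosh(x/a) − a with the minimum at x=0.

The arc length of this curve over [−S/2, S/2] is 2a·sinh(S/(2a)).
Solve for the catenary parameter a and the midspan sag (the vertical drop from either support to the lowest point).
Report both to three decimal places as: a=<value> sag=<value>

seed: a₀ = √(S³/(24(L−S))) = √(122.628³/(24·14.760)) = 72.149889
iter 1: u=0.849814  f(a)=+5.422e-01  f'(a)=-4.395e-01  a ← 72.149889 − (+5.422e-01/-4.395e-01) = 73.383717
iter 2: u=0.835526  f(a)=+1.422e-02  f'(a)=-4.167e-01  a ← 73.383717 − (+1.422e-02/-4.167e-01) = 73.417848
iter 3: u=0.835138  f(a)=+1.037e-05  f'(a)=-4.161e-01  a ← 73.417848 − (+1.037e-05/-4.161e-01) = 73.417873
iter 4: u=0.835137  f(a)=+5.542e-12  f'(a)=-4.161e-01  a ← 73.417873 − (+5.542e-12/-4.161e-01) = 73.417873
converged: |Δa| < 1e-12 after 4 iterations
sag = a·(cosh(S/(2a)) − 1) = 73.417873·(cosh(0.835137) − 1) = 27.125897
T_max/T_min = cosh(S/(2a)) = 1.369473

a=73.418 sag=27.126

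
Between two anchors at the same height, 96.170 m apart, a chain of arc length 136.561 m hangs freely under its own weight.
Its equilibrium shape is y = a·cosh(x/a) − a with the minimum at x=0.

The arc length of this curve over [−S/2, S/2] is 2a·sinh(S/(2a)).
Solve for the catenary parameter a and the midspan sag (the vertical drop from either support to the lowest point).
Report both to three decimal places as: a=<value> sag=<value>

a=32.040 sag=43.384

seed: a₀ = √(S³/(24(L−S))) = √(96.170³/(24·40.391)) = 30.290853
iter 1: u=1.587443  f(a)=+5.406e+00  f'(a)=-3.402e+00  a ← 30.290853 − (+5.406e+00/-3.402e+00) = 31.879625
iter 2: u=1.508330  f(a)=+4.544e-01  f'(a)=-2.852e+00  a ← 31.879625 − (+4.544e-01/-2.852e+00) = 32.038940
iter 3: u=1.500830  f(a)=+3.862e-03  f'(a)=-2.804e+00  a ← 32.038940 − (+3.862e-03/-2.804e+00) = 32.040317
iter 4: u=1.500765  f(a)=+2.843e-07  f'(a)=-2.804e+00  a ← 32.040317 − (+2.843e-07/-2.804e+00) = 32.040317
iter 5: u=1.500765  f(a)=+0.000e+00  f'(a)=-2.804e+00  a ← 32.040317 − (+0.000e+00/-2.804e+00) = 32.040317
converged: |Δa| < 1e-12 after 5 iterations
sag = a·(cosh(S/(2a)) − 1) = 32.040317·(cosh(1.500765) − 1) = 43.383874
T_max/T_min = cosh(S/(2a)) = 2.354040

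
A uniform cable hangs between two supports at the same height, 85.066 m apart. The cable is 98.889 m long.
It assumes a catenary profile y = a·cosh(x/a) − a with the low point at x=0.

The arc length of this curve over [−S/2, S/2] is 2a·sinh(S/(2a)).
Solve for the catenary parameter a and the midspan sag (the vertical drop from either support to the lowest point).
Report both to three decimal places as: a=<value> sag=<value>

a=44.088 sag=22.158

seed: a₀ = √(S³/(24(L−S))) = √(85.066³/(24·13.823)) = 43.075194
iter 1: u=0.987413  f(a)=+6.897e-01  f'(a)=-7.066e-01  a ← 43.075194 − (+6.897e-01/-7.066e-01) = 44.051298
iter 2: u=0.965533  f(a)=+2.414e-02  f'(a)=-6.579e-01  a ← 44.051298 − (+2.414e-02/-6.579e-01) = 44.087990
iter 3: u=0.964730  f(a)=+3.195e-05  f'(a)=-6.562e-01  a ← 44.087990 − (+3.195e-05/-6.562e-01) = 44.088039
iter 4: u=0.964729  f(a)=+5.615e-11  f'(a)=-6.562e-01  a ← 44.088039 − (+5.615e-11/-6.562e-01) = 44.088039
iter 5: u=0.964729  f(a)=+1.421e-14  f'(a)=-6.562e-01  a ← 44.088039 − (+1.421e-14/-6.562e-01) = 44.088039
converged: |Δa| < 1e-12 after 5 iterations
sag = a·(cosh(S/(2a)) − 1) = 44.088039·(cosh(0.964729) − 1) = 22.157819
T_max/T_min = cosh(S/(2a)) = 1.502581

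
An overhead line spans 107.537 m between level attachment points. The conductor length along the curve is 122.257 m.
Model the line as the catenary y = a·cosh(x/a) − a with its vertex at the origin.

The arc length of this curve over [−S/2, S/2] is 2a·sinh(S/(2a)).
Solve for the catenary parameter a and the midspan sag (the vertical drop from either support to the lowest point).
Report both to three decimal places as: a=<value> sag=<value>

a=60.512 sag=25.502

seed: a₀ = √(S³/(24(L−S))) = √(107.537³/(24·14.720)) = 59.330410
iter 1: u=0.906255  f(a)=+6.164e-01  f'(a)=-5.382e-01  a ← 59.330410 − (+6.164e-01/-5.382e-01) = 60.475830
iter 2: u=0.889091  f(a)=+1.830e-02  f'(a)=-5.066e-01  a ← 60.475830 − (+1.830e-02/-5.066e-01) = 60.511958
iter 3: u=0.888560  f(a)=+1.723e-05  f'(a)=-5.057e-01  a ← 60.511958 − (+1.723e-05/-5.057e-01) = 60.511992
iter 4: u=0.888559  f(a)=+1.532e-11  f'(a)=-5.057e-01  a ← 60.511992 − (+1.532e-11/-5.057e-01) = 60.511992
converged: |Δa| < 1e-12 after 4 iterations
sag = a·(cosh(S/(2a)) − 1) = 60.511992·(cosh(0.888559) − 1) = 25.501929
T_max/T_min = cosh(S/(2a)) = 1.421436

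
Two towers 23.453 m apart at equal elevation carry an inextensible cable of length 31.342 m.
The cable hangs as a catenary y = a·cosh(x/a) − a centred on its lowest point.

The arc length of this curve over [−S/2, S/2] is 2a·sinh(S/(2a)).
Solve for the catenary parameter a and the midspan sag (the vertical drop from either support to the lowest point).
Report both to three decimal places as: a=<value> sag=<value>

a=8.642 sag=9.254

seed: a₀ = √(S³/(24(L−S))) = √(23.453³/(24·7.889)) = 8.254314
iter 1: u=1.420651  f(a)=+8.354e-01  f'(a)=-2.326e+00  a ← 8.254314 − (+8.354e-01/-2.326e+00) = 8.613470
iter 2: u=1.361414  f(a)=+5.762e-02  f'(a)=-2.015e+00  a ← 8.613470 − (+5.762e-02/-2.015e+00) = 8.642061
iter 3: u=1.356910  f(a)=+3.190e-04  f'(a)=-1.993e+00  a ← 8.642061 − (+3.190e-04/-1.993e+00) = 8.642221
iter 4: u=1.356885  f(a)=+9.897e-09  f'(a)=-1.993e+00  a ← 8.642221 − (+9.897e-09/-1.993e+00) = 8.642221
iter 5: u=1.356885  f(a)=+3.553e-15  f'(a)=-1.993e+00  a ← 8.642221 − (+3.553e-15/-1.993e+00) = 8.642221
converged: |Δa| < 1e-12 after 5 iterations
sag = a·(cosh(S/(2a)) − 1) = 8.642221·(cosh(1.356885) − 1) = 9.253818
T_max/T_min = cosh(S/(2a)) = 2.070769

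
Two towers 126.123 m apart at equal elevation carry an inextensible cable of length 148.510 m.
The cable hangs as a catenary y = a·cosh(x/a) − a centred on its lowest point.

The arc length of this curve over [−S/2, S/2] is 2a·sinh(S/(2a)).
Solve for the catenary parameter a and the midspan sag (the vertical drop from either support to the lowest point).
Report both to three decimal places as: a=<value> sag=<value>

a=62.671 sag=34.496

seed: a₀ = √(S³/(24(L−S))) = √(126.123³/(24·22.387)) = 61.106565
iter 1: u=1.031992  f(a)=+1.223e+00  f'(a)=-8.138e-01  a ← 61.106565 − (+1.223e+00/-8.138e-01) = 62.609174
iter 2: u=1.007225  f(a)=+4.656e-02  f'(a)=-7.529e-01  a ← 62.609174 − (+4.656e-02/-7.529e-01) = 62.671010
iter 3: u=1.006231  f(a)=+7.340e-05  f'(a)=-7.505e-01  a ← 62.671010 − (+7.340e-05/-7.505e-01) = 62.671108
iter 4: u=1.006229  f(a)=+1.831e-10  f'(a)=-7.505e-01  a ← 62.671108 − (+1.831e-10/-7.505e-01) = 62.671108
iter 5: u=1.006229  f(a)=+2.842e-14  f'(a)=-7.505e-01  a ← 62.671108 − (+2.842e-14/-7.505e-01) = 62.671108
converged: |Δa| < 1e-12 after 5 iterations
sag = a·(cosh(S/(2a)) − 1) = 62.671108·(cosh(1.006229) − 1) = 34.496133
T_max/T_min = cosh(S/(2a)) = 1.550431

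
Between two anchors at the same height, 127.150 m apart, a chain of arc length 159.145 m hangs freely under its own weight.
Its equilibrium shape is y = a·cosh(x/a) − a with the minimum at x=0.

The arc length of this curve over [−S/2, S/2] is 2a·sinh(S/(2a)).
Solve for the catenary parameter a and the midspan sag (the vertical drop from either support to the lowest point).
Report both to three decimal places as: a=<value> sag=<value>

seed: a₀ = √(S³/(24(L−S))) = √(127.150³/(24·31.995)) = 51.740172
iter 1: u=1.228736  f(a)=+2.504e+00  f'(a)=-1.434e+00  a ← 51.740172 − (+2.504e+00/-1.434e+00) = 53.486507
iter 2: u=1.188618  f(a)=+1.324e-01  f'(a)=-1.286e+00  a ← 53.486507 − (+1.324e-01/-1.286e+00) = 53.589439
iter 3: u=1.186335  f(a)=+4.155e-04  f'(a)=-1.278e+00  a ← 53.589439 − (+4.155e-04/-1.278e+00) = 53.589764
iter 4: u=1.186327  f(a)=+4.123e-09  f'(a)=-1.278e+00  a ← 53.589764 − (+4.123e-09/-1.278e+00) = 53.589764
iter 5: u=1.186327  f(a)=-2.842e-14  f'(a)=-1.278e+00  a ← 53.589764 − (-2.842e-14/-1.278e+00) = 53.589764
converged: |Δa| < 1e-12 after 5 iterations
sag = a·(cosh(S/(2a)) − 1) = 53.589764·(cosh(1.186327) − 1) = 42.345868
T_max/T_min = cosh(S/(2a)) = 1.790186

a=53.590 sag=42.346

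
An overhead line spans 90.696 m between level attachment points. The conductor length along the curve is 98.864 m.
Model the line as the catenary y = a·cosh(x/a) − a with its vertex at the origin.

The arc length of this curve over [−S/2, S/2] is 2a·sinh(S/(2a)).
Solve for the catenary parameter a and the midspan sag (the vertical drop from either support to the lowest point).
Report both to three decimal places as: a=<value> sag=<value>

seed: a₀ = √(S³/(24(L−S))) = √(90.696³/(24·8.168)) = 61.690560
iter 1: u=0.735088  f(a)=+2.235e-01  f'(a)=-2.794e-01  a ← 61.690560 − (+2.235e-01/-2.794e-01) = 62.490656
iter 2: u=0.725676  f(a)=+4.423e-03  f'(a)=-2.684e-01  a ← 62.490656 − (+4.423e-03/-2.684e-01) = 62.507134
iter 3: u=0.725485  f(a)=+1.809e-06  f'(a)=-2.682e-01  a ← 62.507134 − (+1.809e-06/-2.682e-01) = 62.507141
iter 4: u=0.725485  f(a)=+2.984e-13  f'(a)=-2.682e-01  a ← 62.507141 − (+2.984e-13/-2.682e-01) = 62.507141
converged: |Δa| < 1e-12 after 4 iterations
sag = a·(cosh(S/(2a)) − 1) = 62.507141·(cosh(0.725485) − 1) = 17.183921
T_max/T_min = cosh(S/(2a)) = 1.274911

a=62.507 sag=17.184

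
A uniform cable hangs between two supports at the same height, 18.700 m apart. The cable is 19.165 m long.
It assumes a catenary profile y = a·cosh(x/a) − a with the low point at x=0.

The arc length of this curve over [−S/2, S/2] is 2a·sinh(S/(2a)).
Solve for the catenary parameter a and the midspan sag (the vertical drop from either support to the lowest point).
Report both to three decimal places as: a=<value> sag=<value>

seed: a₀ = √(S³/(24(L−S))) = √(18.700³/(24·0.465)) = 24.206406
iter 1: u=0.386261  f(a)=+3.481e-03  f'(a)=-3.900e-02  a ← 24.206406 − (+3.481e-03/-3.900e-02) = 24.295677
iter 2: u=0.384842  f(a)=+1.935e-05  f'(a)=-3.856e-02  a ← 24.295677 − (+1.935e-05/-3.856e-02) = 24.296179
iter 3: u=0.384834  f(a)=+6.054e-10  f'(a)=-3.856e-02  a ← 24.296179 − (+6.054e-10/-3.856e-02) = 24.296179
iter 4: u=0.384834  f(a)=+0.000e+00  f'(a)=-3.856e-02  a ← 24.296179 − (+0.000e+00/-3.856e-02) = 24.296179
converged: |Δa| < 1e-12 after 4 iterations
sag = a·(cosh(S/(2a)) − 1) = 24.296179·(cosh(0.384834) − 1) = 1.821413
T_max/T_min = cosh(S/(2a)) = 1.074967

a=24.296 sag=1.821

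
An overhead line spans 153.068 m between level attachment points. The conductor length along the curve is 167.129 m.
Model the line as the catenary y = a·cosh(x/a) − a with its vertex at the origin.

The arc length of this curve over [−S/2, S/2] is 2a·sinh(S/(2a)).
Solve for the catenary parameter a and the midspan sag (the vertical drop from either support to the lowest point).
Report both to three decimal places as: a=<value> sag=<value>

a=104.480 sag=29.307

seed: a₀ = √(S³/(24(L−S))) = √(153.068³/(24·14.061)) = 103.089133
iter 1: u=0.742406  f(a)=+3.926e-01  f'(a)=-2.881e-01  a ← 103.089133 − (+3.926e-01/-2.881e-01) = 104.451801
iter 2: u=0.732721  f(a)=+7.920e-03  f'(a)=-2.766e-01  a ← 104.451801 − (+7.920e-03/-2.766e-01) = 104.480435
iter 3: u=0.732520  f(a)=+3.370e-06  f'(a)=-2.764e-01  a ← 104.480435 − (+3.370e-06/-2.764e-01) = 104.480447
iter 4: u=0.732520  f(a)=+5.969e-13  f'(a)=-2.764e-01  a ← 104.480447 − (+5.969e-13/-2.764e-01) = 104.480447
converged: |Δa| < 1e-12 after 4 iterations
sag = a·(cosh(S/(2a)) − 1) = 104.480447·(cosh(0.732520) − 1) = 29.307405
T_max/T_min = cosh(S/(2a)) = 1.280506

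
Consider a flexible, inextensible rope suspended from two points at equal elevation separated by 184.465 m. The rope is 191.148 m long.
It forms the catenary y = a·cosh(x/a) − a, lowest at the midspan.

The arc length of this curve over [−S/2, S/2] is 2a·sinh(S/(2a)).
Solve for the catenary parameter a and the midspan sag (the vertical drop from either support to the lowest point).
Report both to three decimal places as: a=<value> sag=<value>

seed: a₀ = √(S³/(24(L−S))) = √(184.465³/(24·6.683)) = 197.824289
iter 1: u=0.466234  f(a)=+7.301e-02  f'(a)=-6.905e-02  a ← 197.824289 − (+7.301e-02/-6.905e-02) = 198.881753
iter 2: u=0.463755  f(a)=+5.896e-04  f'(a)=-6.793e-02  a ← 198.881753 − (+5.896e-04/-6.793e-02) = 198.890432
iter 3: u=0.463735  f(a)=+3.914e-08  f'(a)=-6.793e-02  a ← 198.890432 − (+3.914e-08/-6.793e-02) = 198.890432
iter 4: u=0.463735  f(a)=-2.842e-14  f'(a)=-6.793e-02  a ← 198.890432 − (-2.842e-14/-6.793e-02) = 198.890432
converged: |Δa| < 1e-12 after 4 iterations
sag = a·(cosh(S/(2a)) − 1) = 198.890432·(cosh(0.463735) − 1) = 21.771738
T_max/T_min = cosh(S/(2a)) = 1.109466

a=198.890 sag=21.772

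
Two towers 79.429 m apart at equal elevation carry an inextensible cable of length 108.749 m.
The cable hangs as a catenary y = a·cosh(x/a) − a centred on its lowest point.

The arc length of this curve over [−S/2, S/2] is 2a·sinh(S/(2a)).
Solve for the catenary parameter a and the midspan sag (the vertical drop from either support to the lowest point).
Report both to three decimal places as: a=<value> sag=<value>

a=28.053 sag=33.131

seed: a₀ = √(S³/(24(L−S))) = √(79.429³/(24·29.320)) = 26.685850
iter 1: u=1.488223  f(a)=+3.424e+00  f'(a)=-2.724e+00  a ← 26.685850 − (+3.424e+00/-2.724e+00) = 27.942541
iter 2: u=1.421292  f(a)=+2.567e-01  f'(a)=-2.330e+00  a ← 27.942541 − (+2.567e-01/-2.330e+00) = 28.052721
iter 3: u=1.415709  f(a)=+1.702e-03  f'(a)=-2.299e+00  a ← 28.052721 − (+1.702e-03/-2.299e+00) = 28.053461
iter 4: u=1.415672  f(a)=+7.586e-08  f'(a)=-2.299e+00  a ← 28.053461 − (+7.586e-08/-2.299e+00) = 28.053461
iter 5: u=1.415672  f(a)=+2.842e-14  f'(a)=-2.299e+00  a ← 28.053461 − (+2.842e-14/-2.299e+00) = 28.053461
converged: |Δa| < 1e-12 after 5 iterations
sag = a·(cosh(S/(2a)) − 1) = 28.053461·(cosh(1.415672) − 1) = 33.131365
T_max/T_min = cosh(S/(2a)) = 2.181008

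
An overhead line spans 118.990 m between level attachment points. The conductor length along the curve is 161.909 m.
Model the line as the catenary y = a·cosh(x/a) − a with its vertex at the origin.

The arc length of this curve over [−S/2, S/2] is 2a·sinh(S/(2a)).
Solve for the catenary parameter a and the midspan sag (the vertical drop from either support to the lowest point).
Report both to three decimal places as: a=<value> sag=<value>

seed: a₀ = √(S³/(24(L−S))) = √(118.990³/(24·42.919)) = 40.442247
iter 1: u=1.471110  f(a)=+4.891e+00  f'(a)=-2.619e+00  a ← 40.442247 − (+4.891e+00/-2.619e+00) = 42.309842
iter 2: u=1.406174  f(a)=+3.592e-01  f'(a)=-2.247e+00  a ← 42.309842 − (+3.592e-01/-2.247e+00) = 42.469694
iter 3: u=1.400881  f(a)=+2.277e-03  f'(a)=-2.219e+00  a ← 42.469694 − (+2.277e-03/-2.219e+00) = 42.470720
iter 4: u=1.400847  f(a)=+9.276e-08  f'(a)=-2.218e+00  a ← 42.470720 − (+9.276e-08/-2.218e+00) = 42.470720
iter 5: u=1.400847  f(a)=-2.842e-14  f'(a)=-2.218e+00  a ← 42.470720 − (-2.842e-14/-2.218e+00) = 42.470720
converged: |Δa| < 1e-12 after 5 iterations
sag = a·(cosh(S/(2a)) − 1) = 42.470720·(cosh(1.400847) − 1) = 48.948059
T_max/T_min = cosh(S/(2a)) = 2.152513

a=42.471 sag=48.948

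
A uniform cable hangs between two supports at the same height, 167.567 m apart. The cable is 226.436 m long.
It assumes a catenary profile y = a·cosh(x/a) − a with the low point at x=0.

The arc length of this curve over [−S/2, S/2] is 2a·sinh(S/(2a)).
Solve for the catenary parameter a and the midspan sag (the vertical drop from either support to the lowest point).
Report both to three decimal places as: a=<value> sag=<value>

seed: a₀ = √(S³/(24(L−S))) = √(167.567³/(24·58.869)) = 57.707703
iter 1: u=1.451860  f(a)=+6.525e+00  f'(a)=-2.504e+00  a ← 57.707703 − (+6.525e+00/-2.504e+00) = 60.313623
iter 2: u=1.389131  f(a)=+4.680e-01  f'(a)=-2.157e+00  a ← 60.313623 − (+4.680e-01/-2.157e+00) = 60.530648
iter 3: u=1.384150  f(a)=+2.819e-03  f'(a)=-2.131e+00  a ← 60.530648 − (+2.819e-03/-2.131e+00) = 60.531971
iter 4: u=1.384120  f(a)=+1.036e-07  f'(a)=-2.130e+00  a ← 60.531971 − (+1.036e-07/-2.130e+00) = 60.531971
iter 5: u=1.384120  f(a)=-5.684e-14  f'(a)=-2.130e+00  a ← 60.531971 − (-5.684e-14/-2.130e+00) = 60.531971
converged: |Δa| < 1e-12 after 5 iterations
sag = a·(cosh(S/(2a)) − 1) = 60.531971·(cosh(1.384120) − 1) = 67.851965
T_max/T_min = cosh(S/(2a)) = 2.120928

a=60.532 sag=67.852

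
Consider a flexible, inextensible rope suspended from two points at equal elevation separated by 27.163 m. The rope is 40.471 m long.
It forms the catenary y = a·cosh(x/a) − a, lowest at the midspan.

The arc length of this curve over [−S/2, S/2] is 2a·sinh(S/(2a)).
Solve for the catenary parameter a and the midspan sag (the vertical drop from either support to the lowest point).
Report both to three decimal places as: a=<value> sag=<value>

a=8.448 sag=13.480

seed: a₀ = √(S³/(24(L−S))) = √(27.163³/(24·13.308)) = 7.921448
iter 1: u=1.714522  f(a)=+2.099e+00  f'(a)=-4.457e+00  a ← 7.921448 − (+2.099e+00/-4.457e+00) = 8.392289
iter 2: u=1.618331  f(a)=+2.017e-01  f'(a)=-3.638e+00  a ← 8.392289 − (+2.017e-01/-3.638e+00) = 8.447719
iter 3: u=1.607712  f(a)=+2.299e-03  f'(a)=-3.556e+00  a ← 8.447719 − (+2.299e-03/-3.556e+00) = 8.448366
iter 4: u=1.607589  f(a)=+3.065e-07  f'(a)=-3.555e+00  a ← 8.448366 − (+3.065e-07/-3.555e+00) = 8.448366
iter 5: u=1.607589  f(a)=+1.421e-14  f'(a)=-3.555e+00  a ← 8.448366 − (+1.421e-14/-3.555e+00) = 8.448366
converged: |Δa| < 1e-12 after 5 iterations
sag = a·(cosh(S/(2a)) − 1) = 8.448366·(cosh(1.607589) − 1) = 13.479934
T_max/T_min = cosh(S/(2a)) = 2.595567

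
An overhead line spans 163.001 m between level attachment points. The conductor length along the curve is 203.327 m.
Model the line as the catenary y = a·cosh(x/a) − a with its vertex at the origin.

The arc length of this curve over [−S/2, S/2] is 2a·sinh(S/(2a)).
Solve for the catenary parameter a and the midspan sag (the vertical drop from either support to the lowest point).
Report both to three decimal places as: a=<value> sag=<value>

seed: a₀ = √(S³/(24(L−S))) = √(163.001³/(24·40.326)) = 66.894007
iter 1: u=1.218353  f(a)=+3.101e+00  f'(a)=-1.394e+00  a ← 66.894007 − (+3.101e+00/-1.394e+00) = 69.117885
iter 2: u=1.179152  f(a)=+1.614e-01  f'(a)=-1.253e+00  a ← 69.117885 − (+1.614e-01/-1.253e+00) = 69.246686
iter 3: u=1.176959  f(a)=+4.899e-04  f'(a)=-1.245e+00  a ← 69.246686 − (+4.899e-04/-1.245e+00) = 69.247080
iter 4: u=1.176952  f(a)=+4.547e-09  f'(a)=-1.245e+00  a ← 69.247080 − (+4.547e-09/-1.245e+00) = 69.247080
iter 5: u=1.176952  f(a)=+0.000e+00  f'(a)=-1.245e+00  a ← 69.247080 − (+0.000e+00/-1.245e+00) = 69.247080
converged: |Δa| < 1e-12 after 5 iterations
sag = a·(cosh(S/(2a)) − 1) = 69.247080·(cosh(1.176952) − 1) = 53.759527
T_max/T_min = cosh(S/(2a)) = 1.776344

a=69.247 sag=53.760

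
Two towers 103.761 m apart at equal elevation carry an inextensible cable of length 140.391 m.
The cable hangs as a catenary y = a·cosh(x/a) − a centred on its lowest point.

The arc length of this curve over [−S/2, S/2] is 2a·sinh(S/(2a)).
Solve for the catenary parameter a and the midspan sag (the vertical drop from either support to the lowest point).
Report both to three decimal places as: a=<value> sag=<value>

a=37.400 sag=42.137

seed: a₀ = √(S³/(24(L−S))) = √(103.761³/(24·36.630)) = 35.647341
iter 1: u=1.455382  f(a)=+4.081e+00  f'(a)=-2.525e+00  a ← 35.647341 − (+4.081e+00/-2.525e+00) = 37.263729
iter 2: u=1.392252  f(a)=+2.940e-01  f'(a)=-2.173e+00  a ← 37.263729 − (+2.940e-01/-2.173e+00) = 37.399023
iter 3: u=1.387215  f(a)=+1.787e-03  f'(a)=-2.147e+00  a ← 37.399023 − (+1.787e-03/-2.147e+00) = 37.399856
iter 4: u=1.387184  f(a)=+6.697e-08  f'(a)=-2.146e+00  a ← 37.399856 − (+6.697e-08/-2.146e+00) = 37.399856
iter 5: u=1.387184  f(a)=+0.000e+00  f'(a)=-2.146e+00  a ← 37.399856 − (+0.000e+00/-2.146e+00) = 37.399856
converged: |Δa| < 1e-12 after 5 iterations
sag = a·(cosh(S/(2a)) − 1) = 37.399856·(cosh(1.387184) − 1) = 42.137289
T_max/T_min = cosh(S/(2a)) = 2.126670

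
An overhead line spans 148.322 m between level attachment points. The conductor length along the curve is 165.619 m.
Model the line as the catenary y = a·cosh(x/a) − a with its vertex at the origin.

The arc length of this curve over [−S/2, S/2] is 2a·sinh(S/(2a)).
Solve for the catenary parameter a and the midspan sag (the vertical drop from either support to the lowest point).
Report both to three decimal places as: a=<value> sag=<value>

seed: a₀ = √(S³/(24(L−S))) = √(148.322³/(24·17.297)) = 88.657881
iter 1: u=0.836485  f(a)=+6.153e-01  f'(a)=-4.182e-01  a ← 88.657881 − (+6.153e-01/-4.182e-01) = 90.129274
iter 2: u=0.822829  f(a)=+1.565e-02  f'(a)=-3.972e-01  a ← 90.129274 − (+1.565e-02/-3.972e-01) = 90.168686
iter 3: u=0.822470  f(a)=+1.072e-05  f'(a)=-3.966e-01  a ← 90.168686 − (+1.072e-05/-3.966e-01) = 90.168713
iter 4: u=0.822469  f(a)=+5.002e-12  f'(a)=-3.966e-01  a ← 90.168713 − (+5.002e-12/-3.966e-01) = 90.168713
converged: |Δa| < 1e-12 after 4 iterations
sag = a·(cosh(S/(2a)) − 1) = 90.168713·(cosh(0.822469) − 1) = 32.255999
T_max/T_min = cosh(S/(2a)) = 1.357729

a=90.169 sag=32.256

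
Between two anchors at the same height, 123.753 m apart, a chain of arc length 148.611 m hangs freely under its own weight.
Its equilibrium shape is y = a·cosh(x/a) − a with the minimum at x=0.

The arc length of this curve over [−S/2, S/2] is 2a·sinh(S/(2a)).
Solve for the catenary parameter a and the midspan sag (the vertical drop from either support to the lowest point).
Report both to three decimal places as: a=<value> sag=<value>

a=57.988 sag=36.266

seed: a₀ = √(S³/(24(L−S))) = √(123.753³/(24·24.858)) = 56.363103
iter 1: u=1.097819  f(a)=+1.542e+00  f'(a)=-9.931e-01  a ← 56.363103 − (+1.542e+00/-9.931e-01) = 57.915551
iter 2: u=1.068392  f(a)=+6.599e-02  f'(a)=-9.097e-01  a ← 57.915551 − (+6.599e-02/-9.097e-01) = 57.988093
iter 3: u=1.067055  f(a)=+1.329e-04  f'(a)=-9.060e-01  a ← 57.988093 − (+1.329e-04/-9.060e-01) = 57.988240
iter 4: u=1.067053  f(a)=+5.412e-10  f'(a)=-9.060e-01  a ← 57.988240 − (+5.412e-10/-9.060e-01) = 57.988240
iter 5: u=1.067053  f(a)=+2.842e-14  f'(a)=-9.060e-01  a ← 57.988240 − (+2.842e-14/-9.060e-01) = 57.988240
converged: |Δa| < 1e-12 after 5 iterations
sag = a·(cosh(S/(2a)) − 1) = 57.988240·(cosh(1.067053) − 1) = 36.266433
T_max/T_min = cosh(S/(2a)) = 1.625410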